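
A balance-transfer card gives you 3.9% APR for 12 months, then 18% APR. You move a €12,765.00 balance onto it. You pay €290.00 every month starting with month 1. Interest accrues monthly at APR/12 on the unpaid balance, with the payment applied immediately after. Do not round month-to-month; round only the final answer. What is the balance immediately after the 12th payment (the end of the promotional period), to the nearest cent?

Promo months 1–12 at r₀ = 3.9%/12 = 0.00325; months 13+ at r₁ = 18%/12 = 0.015.
After month 12: iterate B ← B·(1+r₀) − €290.00 for 12 months → €9,728.95.

€9,728.95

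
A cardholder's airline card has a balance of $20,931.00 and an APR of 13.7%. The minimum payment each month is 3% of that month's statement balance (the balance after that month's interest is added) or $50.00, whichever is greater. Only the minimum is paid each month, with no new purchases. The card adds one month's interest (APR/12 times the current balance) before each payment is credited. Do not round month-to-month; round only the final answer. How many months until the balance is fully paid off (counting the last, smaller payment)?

Monthly rate r = 13.7%/12 = 1.14167% = 0.0114167.
While 3% of the post-interest balance exceeds $50.00, each month B ← (B·(1+r))·(1 − 0.03), i.e. B shrinks by the factor (1+r)·0.97 = 0.98107.
This holds for months 1–134. Entering month 135 the balance is $1,617.47; 3% of the post-interest balance is now below $50.00, so the flat $50.00 minimum applies from here.
From month 135 a fixed $50.00 at rate r clears $1,617.47 in 41 more payments. Total: 134 + 41 = 175 months.

175 months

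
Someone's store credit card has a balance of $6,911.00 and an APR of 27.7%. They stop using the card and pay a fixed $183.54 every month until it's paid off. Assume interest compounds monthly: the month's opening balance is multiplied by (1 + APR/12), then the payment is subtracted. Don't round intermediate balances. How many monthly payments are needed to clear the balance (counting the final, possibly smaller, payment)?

Monthly rate r = 27.7%/12 = 2.30833% = 0.0230833.
Recurrence: B ← B·(1+r) − $183.54.
Month 1: interest $159.53; balance after payment $6,886.99.
Month 2: interest $158.97; balance after payment $6,862.42.
Closed form: n = −ln(1 − rB₀/P)/ln(1+r) = −ln(0.13082)/ln(1.02308) ≈ 89.125, so the balance reaches zero during payment 90.

90 months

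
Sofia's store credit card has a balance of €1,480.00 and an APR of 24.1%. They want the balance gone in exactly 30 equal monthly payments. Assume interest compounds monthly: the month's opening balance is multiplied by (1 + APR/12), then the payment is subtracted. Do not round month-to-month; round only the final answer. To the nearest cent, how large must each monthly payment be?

€66.16

Monthly rate r = 24.1%/12 = 2.00833% = 0.0200833.
Level-payment amortization: P = B₀·r / (1 − (1+r)^(−n)) = 1480.00·0.0200833 / (1 − 1.02008^(−30)).
Denominator 1 − (1+r)^(−30) = 0.449280514.
P = 29.7233 / 0.449280514 ≈ 66.16.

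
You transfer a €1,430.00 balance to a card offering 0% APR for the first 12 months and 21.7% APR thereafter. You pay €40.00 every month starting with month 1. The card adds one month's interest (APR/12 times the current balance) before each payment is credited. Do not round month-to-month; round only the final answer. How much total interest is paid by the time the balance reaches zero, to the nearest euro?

€303

Promo months 1–12 at r₀ = 0%/12 = 0; months 13+ at r₁ = 21.7%/12 = 0.0180833.
After month 12 (no interest yet): B = €1,430.00 − 12·€40.00 = €950.00.
Then at r₁ with €40.00/mo: n₂ = −ln(1 − r₁·B/P)/ln(1+r₁) ≈ 31.31 → 32 more payments.
Total paid = 43·€40.00 + €12.64 = €1,732.64; interest = €1,732.64 − €1,430.00 = €302.64.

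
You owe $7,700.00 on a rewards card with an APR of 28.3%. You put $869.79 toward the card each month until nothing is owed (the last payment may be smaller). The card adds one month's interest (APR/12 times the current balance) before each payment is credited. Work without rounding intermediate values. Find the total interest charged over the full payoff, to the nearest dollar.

$1,039

Monthly rate r = 28.3%/12 = 2.35833% = 0.0235833.
Payoff takes n = ⌈−ln(1 − rB₀/P)/ln(1+r)⌉ = ⌈10.046⌉ = 11 payments; the last is $40.72.
Total paid = 10·$869.79 + $40.72 = $8,738.62.
Total interest = total paid − principal = $8,738.62 − $7,700.00 = $1,038.62.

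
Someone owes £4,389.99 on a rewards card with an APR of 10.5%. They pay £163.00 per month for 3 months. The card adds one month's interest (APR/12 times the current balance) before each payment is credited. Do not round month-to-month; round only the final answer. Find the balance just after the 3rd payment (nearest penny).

£4,012.95

Monthly rate r = 10.5%/12 = 0.875% = 0.00875.
Each month: B ← B·(1+r) − £163.00.
Month 1: interest £38.41; balance after payment £4,265.40.
Month 2: interest £37.32; balance after payment £4,139.72.
Month 3: interest £36.22; balance after payment £4,012.95.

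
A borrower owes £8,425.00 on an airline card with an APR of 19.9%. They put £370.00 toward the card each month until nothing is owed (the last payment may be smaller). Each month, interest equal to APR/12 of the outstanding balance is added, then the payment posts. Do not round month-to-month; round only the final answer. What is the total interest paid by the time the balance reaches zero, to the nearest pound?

Monthly rate r = 19.9%/12 = 1.65833% = 0.0165833.
Payoff takes n = ⌈−ln(1 − rB₀/P)/ln(1+r)⌉ = ⌈28.830⌉ = 29 payments; the last is £307.68.
Total paid = 28·£370.00 + £307.68 = £10,667.68.
Total interest = total paid − principal = £10,667.68 − £8,425.00 = £2,242.68.

£2,243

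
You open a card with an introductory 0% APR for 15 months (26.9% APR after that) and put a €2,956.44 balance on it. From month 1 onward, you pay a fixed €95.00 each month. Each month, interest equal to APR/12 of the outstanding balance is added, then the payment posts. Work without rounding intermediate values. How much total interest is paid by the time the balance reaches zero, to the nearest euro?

€390

Promo months 1–15 at r₀ = 0%/12 = 0; months 16+ at r₁ = 26.9%/12 = 0.0224167.
After month 15 (no interest yet): B = €2,956.44 − 15·€95.00 = €1,531.44.
Then at r₁ with €95.00/mo: n₂ = −ln(1 − r₁·B/P)/ln(1+r₁) ≈ 20.23 → 21 more payments.
Total paid = 35·€95.00 + €21.79 = €3,346.79; interest = €3,346.79 − €2,956.44 = €390.35.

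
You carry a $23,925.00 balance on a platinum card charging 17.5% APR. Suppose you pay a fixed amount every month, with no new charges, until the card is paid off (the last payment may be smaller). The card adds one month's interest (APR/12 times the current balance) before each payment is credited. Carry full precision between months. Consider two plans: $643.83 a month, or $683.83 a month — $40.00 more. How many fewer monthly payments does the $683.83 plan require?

Monthly rate r = 17.5%/12 = 1.45833% = 0.0145833.
At $643.83/mo: n = ⌈−ln(1 − rB₀/P)/ln(1+r)⌉ = 54 payments (last $595.45); total interest = total paid − $23,925.00 = $10,793.44.
At $683.83/mo: 50 payments (last $208.09); total interest $9,790.76.
Payments saved = 54 − 50 = 4.

4 fewer payments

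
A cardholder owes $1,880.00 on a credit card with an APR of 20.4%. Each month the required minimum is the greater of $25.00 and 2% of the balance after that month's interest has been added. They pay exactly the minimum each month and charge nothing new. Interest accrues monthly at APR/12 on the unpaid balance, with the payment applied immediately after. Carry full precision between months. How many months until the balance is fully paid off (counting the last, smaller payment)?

235 months

Monthly rate r = 20.4%/12 = 1.7% = 0.017.
While 2% of the post-interest balance exceeds $25.00, each month B ← (B·(1+r))·(1 − 0.02), i.e. B shrinks by the factor (1+r)·0.98 = 0.99666.
This holds for months 1–128. Entering month 129 the balance is $1,225.12; 2% of the post-interest balance is now below $25.00, so the flat $25.00 minimum applies from here.
From month 129 a fixed $25.00 at rate r clears $1,225.12 in 107 more payments. Total: 128 + 107 = 235 months.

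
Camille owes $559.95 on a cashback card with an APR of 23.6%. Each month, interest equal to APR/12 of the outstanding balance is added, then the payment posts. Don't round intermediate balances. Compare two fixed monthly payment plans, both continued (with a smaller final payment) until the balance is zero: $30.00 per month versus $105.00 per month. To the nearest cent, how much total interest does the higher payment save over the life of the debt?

$107.09

Monthly rate r = 23.6%/12 = 1.96667% = 0.0196667.
At $30.00/mo: n = ⌈−ln(1 − rB₀/P)/ln(1+r)⌉ = 24 payments (last $14.65); total interest = total paid − $559.95 = $144.70.
At $105.00/mo: 6 payments (last $72.56); total interest $37.61.
Interest saved = $144.70 − $37.61 = $107.09.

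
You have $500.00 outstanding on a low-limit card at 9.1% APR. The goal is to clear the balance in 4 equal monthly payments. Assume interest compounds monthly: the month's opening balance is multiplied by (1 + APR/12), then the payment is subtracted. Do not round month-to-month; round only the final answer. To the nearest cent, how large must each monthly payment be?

$127.38

Monthly rate r = 9.1%/12 = 0.758333% = 0.00758333.
Level-payment amortization: P = B₀·r / (1 − (1+r)^(−n)) = 500.00·0.00758333 / (1 − 1.00758^(−4)).
Denominator 1 − (1+r)^(−4) = 0.0297668714.
P = 3.79167 / 0.0297668714 ≈ 127.38.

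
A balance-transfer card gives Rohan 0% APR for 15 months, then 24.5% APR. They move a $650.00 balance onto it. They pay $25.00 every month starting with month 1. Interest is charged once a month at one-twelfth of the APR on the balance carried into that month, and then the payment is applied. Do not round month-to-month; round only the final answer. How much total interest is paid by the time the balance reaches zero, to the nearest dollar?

Promo months 1–15 at r₀ = 0%/12 = 0; months 16+ at r₁ = 24.5%/12 = 0.0204167.
After month 15 (no interest yet): B = $650.00 − 15·$25.00 = $275.00.
Then at r₁ with $25.00/mo: n₂ = −ln(1 − r₁·B/P)/ln(1+r₁) ≈ 12.58 → 13 more payments.
Total paid = 27·$25.00 + $14.68 = $689.68; interest = $689.68 − $650.00 = $39.68.

$40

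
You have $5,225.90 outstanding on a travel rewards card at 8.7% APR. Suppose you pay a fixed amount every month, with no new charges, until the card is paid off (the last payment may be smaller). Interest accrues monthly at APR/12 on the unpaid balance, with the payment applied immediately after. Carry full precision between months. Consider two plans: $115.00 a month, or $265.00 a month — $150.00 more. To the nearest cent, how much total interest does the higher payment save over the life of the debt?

$702.60

Monthly rate r = 8.7%/12 = 0.725% = 0.00725.
At $115.00/mo: n = ⌈−ln(1 − rB₀/P)/ln(1+r)⌉ = 56 payments (last $37.64); total interest = total paid − $5,225.90 = $1,136.74.
At $265.00/mo: 22 payments (last $95.04); total interest $434.14.
Interest saved = $1,136.74 − $434.14 = $702.60.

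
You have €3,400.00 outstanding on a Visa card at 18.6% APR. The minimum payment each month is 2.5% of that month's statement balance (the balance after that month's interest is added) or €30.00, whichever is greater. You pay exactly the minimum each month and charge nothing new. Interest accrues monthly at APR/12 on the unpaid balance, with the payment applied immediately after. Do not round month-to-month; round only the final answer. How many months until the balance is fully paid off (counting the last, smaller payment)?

168 months

Monthly rate r = 18.6%/12 = 1.55% = 0.0155.
While 2.5% of the post-interest balance exceeds €30.00, each month B ← (B·(1+r))·(1 − 0.025), i.e. B shrinks by the factor (1+r)·0.975 = 0.99011.
This holds for months 1–107. Entering month 108 the balance is €1,174.15; 2.5% of the post-interest balance is now below €30.00, so the flat €30.00 minimum applies from here.
From month 108 a fixed €30.00 at rate r clears €1,174.15 in 61 more payments. Total: 107 + 61 = 168 months.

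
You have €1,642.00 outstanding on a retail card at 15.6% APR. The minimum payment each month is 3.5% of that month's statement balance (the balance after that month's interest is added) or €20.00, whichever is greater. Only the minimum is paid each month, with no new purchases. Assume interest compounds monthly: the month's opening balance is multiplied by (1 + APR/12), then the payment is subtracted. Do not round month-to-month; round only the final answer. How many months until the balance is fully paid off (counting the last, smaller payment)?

83 months

Monthly rate r = 15.6%/12 = 1.3% = 0.013.
While 3.5% of the post-interest balance exceeds €20.00, each month B ← (B·(1+r))·(1 − 0.035), i.e. B shrinks by the factor (1+r)·0.965 = 0.97754.
This holds for months 1–48. Entering month 49 the balance is €552.00; 3.5% of the post-interest balance is now below €20.00, so the flat €20.00 minimum applies from here.
From month 49 a fixed €20.00 at rate r clears €552.00 in 35 more payments. Total: 48 + 35 = 83 months.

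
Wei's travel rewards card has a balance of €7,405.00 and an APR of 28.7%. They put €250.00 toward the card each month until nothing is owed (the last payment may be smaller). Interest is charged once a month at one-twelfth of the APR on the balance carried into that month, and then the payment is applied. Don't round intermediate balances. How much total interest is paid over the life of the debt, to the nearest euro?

Monthly rate r = 28.7%/12 = 2.39167% = 0.0239167.
Payoff takes n = ⌈−ln(1 − rB₀/P)/ln(1+r)⌉ = ⌈52.143⌉ = 53 payments; the last is €36.17.
Total paid = 52·€250.00 + €36.17 = €13,036.17.
Total interest = total paid − principal = €13,036.17 − €7,405.00 = €5,631.17.

€5,631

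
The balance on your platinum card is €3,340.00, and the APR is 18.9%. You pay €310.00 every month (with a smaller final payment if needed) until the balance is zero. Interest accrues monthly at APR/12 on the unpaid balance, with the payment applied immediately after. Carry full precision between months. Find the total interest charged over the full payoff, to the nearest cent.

€349.14

Monthly rate r = 18.9%/12 = 1.575% = 0.01575.
Payoff takes n = ⌈−ln(1 − rB₀/P)/ln(1+r)⌉ = ⌈11.900⌉ = 12 payments; the last is €279.14.
Total paid = 11·€310.00 + €279.14 = €3,689.14.
Total interest = total paid − principal = €3,689.14 − €3,340.00 = €349.14.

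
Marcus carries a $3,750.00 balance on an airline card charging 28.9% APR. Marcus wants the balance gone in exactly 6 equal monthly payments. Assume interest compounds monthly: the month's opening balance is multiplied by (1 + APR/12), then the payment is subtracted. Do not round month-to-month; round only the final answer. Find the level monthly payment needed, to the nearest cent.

$678.73

Monthly rate r = 28.9%/12 = 2.40833% = 0.0240833.
Level-payment amortization: P = B₀·r / (1 − (1+r)^(−n)) = 3750.00·0.0240833 / (1 − 1.02408^(−6)).
Denominator 1 − (1+r)^(−6) = 0.133061658.
P = 90.3125 / 0.133061658 ≈ 678.73.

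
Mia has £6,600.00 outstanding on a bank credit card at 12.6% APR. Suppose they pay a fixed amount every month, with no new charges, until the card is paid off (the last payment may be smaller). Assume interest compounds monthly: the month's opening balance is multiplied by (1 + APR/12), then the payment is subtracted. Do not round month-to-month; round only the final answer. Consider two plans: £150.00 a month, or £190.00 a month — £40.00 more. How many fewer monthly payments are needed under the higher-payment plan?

16 fewer payments

Monthly rate r = 12.6%/12 = 1.05% = 0.0105.
At £150.00/mo: n = ⌈−ln(1 − rB₀/P)/ln(1+r)⌉ = 60 payments (last £52.26); total interest = total paid − £6,600.00 = £2,302.26.
At £190.00/mo: 44 payments (last £83.37); total interest £1,653.37.
Payments saved = 60 − 44 = 16.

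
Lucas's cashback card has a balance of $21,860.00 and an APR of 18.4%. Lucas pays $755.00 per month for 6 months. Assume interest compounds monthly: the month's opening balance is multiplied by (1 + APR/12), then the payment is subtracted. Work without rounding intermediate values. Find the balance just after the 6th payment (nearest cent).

Monthly rate r = 18.4%/12 = 1.53333% = 0.0153333.
Each month: B ← B·(1+r) − $755.00.
Month 1: interest $335.19; balance after payment $21,440.19.
Month 2: interest $328.75; balance after payment $21,013.94.
Month 3: interest $322.21; balance after payment $20,581.15.
Month 4: interest $315.58; balance after payment $20,141.73.
Month 5: interest $308.84; balance after payment $19,695.57.
Month 6: interest $302.00; balance after payment $19,242.57.

$19,242.57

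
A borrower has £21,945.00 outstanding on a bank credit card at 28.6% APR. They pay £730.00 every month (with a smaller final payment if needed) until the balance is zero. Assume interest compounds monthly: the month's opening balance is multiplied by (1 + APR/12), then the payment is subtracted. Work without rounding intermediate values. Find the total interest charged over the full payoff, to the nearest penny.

Monthly rate r = 28.6%/12 = 2.38333% = 0.0238333.
Payoff takes n = ⌈−ln(1 − rB₀/P)/ln(1+r)⌉ = ⌈53.513⌉ = 54 payments; the last is £376.71.
Total paid = 53·£730.00 + £376.71 = £39,066.71.
Total interest = total paid − principal = £39,066.71 − £21,945.00 = £17,121.71.

£17,121.71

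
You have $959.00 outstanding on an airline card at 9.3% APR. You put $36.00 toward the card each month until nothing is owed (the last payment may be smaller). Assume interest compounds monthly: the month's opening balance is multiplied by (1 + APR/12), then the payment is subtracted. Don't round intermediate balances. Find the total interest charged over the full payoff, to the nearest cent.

Monthly rate r = 9.3%/12 = 0.775% = 0.00775.
Payoff takes n = ⌈−ln(1 − rB₀/P)/ln(1+r)⌉ = ⌈29.953⌉ = 30 payments; the last is $34.31.
Total paid = 29·$36.00 + $34.31 = $1,078.31.
Total interest = total paid − principal = $1,078.31 − $959.00 = $119.31.

$119.31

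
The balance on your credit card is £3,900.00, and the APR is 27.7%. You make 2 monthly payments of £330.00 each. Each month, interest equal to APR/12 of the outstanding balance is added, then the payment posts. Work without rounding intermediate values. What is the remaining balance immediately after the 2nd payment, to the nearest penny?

Monthly rate r = 27.7%/12 = 2.30833% = 0.0230833.
Each month: B ← B·(1+r) − £330.00.
Month 1: interest £90.03; balance after payment £3,660.03.
Month 2: interest £84.49; balance after payment £3,414.51.

£3,414.51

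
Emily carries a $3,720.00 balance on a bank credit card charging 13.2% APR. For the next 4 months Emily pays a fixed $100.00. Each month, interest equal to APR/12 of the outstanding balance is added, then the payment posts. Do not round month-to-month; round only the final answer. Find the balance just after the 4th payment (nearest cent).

Monthly rate r = 13.2%/12 = 1.1% = 0.011.
Each month: B ← B·(1+r) − $100.00.
Month 1: interest $40.92; balance after payment $3,660.92.
Month 2: interest $40.27; balance after payment $3,601.19.
Month 3: interest $39.61; balance after payment $3,540.80.
Month 4: interest $38.95; balance after payment $3,479.75.

$3,479.75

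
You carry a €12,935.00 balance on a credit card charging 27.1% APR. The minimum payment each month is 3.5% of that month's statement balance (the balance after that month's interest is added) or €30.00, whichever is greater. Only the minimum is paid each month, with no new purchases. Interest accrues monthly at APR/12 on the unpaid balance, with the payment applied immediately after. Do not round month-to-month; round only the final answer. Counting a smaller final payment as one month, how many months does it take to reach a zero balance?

Monthly rate r = 27.1%/12 = 2.25833% = 0.0225833.
While 3.5% of the post-interest balance exceeds €30.00, each month B ← (B·(1+r))·(1 − 0.035), i.e. B shrinks by the factor (1+r)·0.965 = 0.98679.
This holds for months 1–206. Entering month 207 the balance is €836.23; 3.5% of the post-interest balance is now below €30.00, so the flat €30.00 minimum applies from here.
From month 207 a fixed €30.00 at rate r clears €836.23 in 45 more payments. Total: 206 + 45 = 251 months.

251 months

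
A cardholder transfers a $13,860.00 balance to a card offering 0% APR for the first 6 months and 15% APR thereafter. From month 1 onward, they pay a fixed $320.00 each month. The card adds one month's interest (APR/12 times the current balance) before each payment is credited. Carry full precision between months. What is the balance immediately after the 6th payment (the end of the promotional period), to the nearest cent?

Promo months 1–6 at r₀ = 0%/12 = 0; months 7+ at r₁ = 15%/12 = 0.0125.
After month 6 (no interest yet): B = $13,860.00 − 6·$320.00 = $11,940.00.

$11,940.00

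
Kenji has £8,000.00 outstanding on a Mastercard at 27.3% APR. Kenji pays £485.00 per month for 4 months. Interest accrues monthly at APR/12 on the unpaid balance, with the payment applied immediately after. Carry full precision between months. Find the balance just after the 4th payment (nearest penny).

£6,746.01

Monthly rate r = 27.3%/12 = 2.275% = 0.02275.
Each month: B ← B·(1+r) − £485.00.
Month 1: interest £182.00; balance after payment £7,697.00.
Month 2: interest £175.11; balance after payment £7,387.11.
Month 3: interest £168.06; balance after payment £7,070.16.
Month 4: interest £160.85; balance after payment £6,746.01.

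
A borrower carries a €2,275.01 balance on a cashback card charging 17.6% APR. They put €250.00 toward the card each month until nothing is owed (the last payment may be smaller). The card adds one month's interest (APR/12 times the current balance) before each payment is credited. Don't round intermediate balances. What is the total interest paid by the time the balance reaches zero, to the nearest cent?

Monthly rate r = 17.6%/12 = 1.46667% = 0.0146667.
Payoff takes n = ⌈−ln(1 − rB₀/P)/ln(1+r)⌉ = ⌈9.839⌉ = 10 payments; the last is €209.96.
Total paid = 9·€250.00 + €209.96 = €2,459.96.
Total interest = total paid − principal = €2,459.96 − €2,275.01 = €184.95.

€184.95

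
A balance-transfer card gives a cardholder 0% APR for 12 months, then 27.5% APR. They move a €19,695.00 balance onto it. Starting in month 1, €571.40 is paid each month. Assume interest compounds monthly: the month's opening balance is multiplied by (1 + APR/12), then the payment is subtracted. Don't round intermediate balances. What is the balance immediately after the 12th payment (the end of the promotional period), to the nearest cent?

€12,838.20

Promo months 1–12 at r₀ = 0%/12 = 0; months 13+ at r₁ = 27.5%/12 = 0.0229167.
After month 12 (no interest yet): B = €19,695.00 − 12·€571.40 = €12,838.20.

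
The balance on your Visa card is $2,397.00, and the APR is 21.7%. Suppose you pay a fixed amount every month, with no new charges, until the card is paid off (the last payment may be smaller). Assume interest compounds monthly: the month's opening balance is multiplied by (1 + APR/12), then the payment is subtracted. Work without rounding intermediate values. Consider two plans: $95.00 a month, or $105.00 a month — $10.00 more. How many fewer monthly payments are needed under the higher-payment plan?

4 fewer payments

Monthly rate r = 21.7%/12 = 1.80833% = 0.0180833.
At $95.00/mo: n = ⌈−ln(1 − rB₀/P)/ln(1+r)⌉ = 34 payments (last $94.81); total interest = total paid − $2,397.00 = $832.81.
At $105.00/mo: 30 payments (last $74.52); total interest $722.52.
Payments saved = 34 − 30 = 4.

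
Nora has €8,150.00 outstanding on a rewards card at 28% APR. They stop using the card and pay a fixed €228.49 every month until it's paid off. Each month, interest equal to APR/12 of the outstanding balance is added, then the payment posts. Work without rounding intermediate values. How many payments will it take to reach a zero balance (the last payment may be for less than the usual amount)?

Monthly rate r = 28%/12 = 2.33333% = 0.0233333.
Recurrence: B ← B·(1+r) − €228.49.
Month 1: interest €190.17; balance after payment €8,111.68.
Month 2: interest €189.27; balance after payment €8,072.46.
Closed form: n = −ln(1 − rB₀/P)/ln(1+r) = −ln(0.16772)/ln(1.02333) ≈ 77.408, so the balance reaches zero during payment 78.

78 payments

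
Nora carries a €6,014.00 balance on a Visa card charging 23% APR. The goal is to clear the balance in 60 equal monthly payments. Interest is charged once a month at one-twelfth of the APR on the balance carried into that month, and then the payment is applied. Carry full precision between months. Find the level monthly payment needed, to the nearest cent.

€169.54

Monthly rate r = 23%/12 = 1.91667% = 0.0191667.
Level-payment amortization: P = B₀·r / (1 − (1+r)^(−n)) = 6014.00·0.0191667 / (1 − 1.01917^(−60)).
Denominator 1 − (1+r)^(−60) = 0.679898772.
P = 115.268 / 0.679898772 ≈ 169.54.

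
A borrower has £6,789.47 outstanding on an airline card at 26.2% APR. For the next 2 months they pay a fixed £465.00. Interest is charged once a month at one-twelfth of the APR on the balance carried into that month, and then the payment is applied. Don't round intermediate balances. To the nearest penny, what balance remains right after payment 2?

Monthly rate r = 26.2%/12 = 2.18333% = 0.0218333.
Each month: B ← B·(1+r) − £465.00.
Month 1: interest £148.24; balance after payment £6,472.71.
Month 2: interest £141.32; balance after payment £6,149.03.

£6,149.03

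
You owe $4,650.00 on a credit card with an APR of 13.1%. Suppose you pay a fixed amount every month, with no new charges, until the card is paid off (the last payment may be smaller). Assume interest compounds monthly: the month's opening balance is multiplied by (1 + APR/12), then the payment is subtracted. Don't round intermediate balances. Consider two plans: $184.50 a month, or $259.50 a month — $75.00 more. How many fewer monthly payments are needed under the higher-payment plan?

Monthly rate r = 13.1%/12 = 1.09167% = 0.0109167.
At $184.50/mo: n = ⌈−ln(1 − rB₀/P)/ln(1+r)⌉ = 30 payments (last $117.53); total interest = total paid − $4,650.00 = $818.03.
At $259.50/mo: 21 payments (last $12.71); total interest $552.71.
Payments saved = 30 − 21 = 9.

9 fewer payments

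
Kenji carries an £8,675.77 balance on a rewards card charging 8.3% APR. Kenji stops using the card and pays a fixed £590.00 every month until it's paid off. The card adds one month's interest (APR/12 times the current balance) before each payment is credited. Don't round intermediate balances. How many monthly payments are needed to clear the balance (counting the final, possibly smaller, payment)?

Monthly rate r = 8.3%/12 = 0.691667% = 0.00691667.
Recurrence: B ← B·(1+r) − £590.00.
Month 1: interest £60.01; balance after payment £8,145.78.
Month 2: interest £56.34; balance after payment £7,612.12.
Closed form: n = −ln(1 − rB₀/P)/ln(1+r) = −ln(0.89829)/ln(1.00692) ≈ 15.561, so the balance reaches zero during payment 16.

16 payments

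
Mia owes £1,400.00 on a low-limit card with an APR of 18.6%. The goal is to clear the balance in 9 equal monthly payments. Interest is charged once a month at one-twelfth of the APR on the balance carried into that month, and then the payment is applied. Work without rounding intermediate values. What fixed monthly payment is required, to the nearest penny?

£167.86

Monthly rate r = 18.6%/12 = 1.55% = 0.0155.
Level-payment amortization: P = B₀·r / (1 − (1+r)^(−n)) = 1400.00·0.0155 / (1 − 1.0155^(−9)).
Denominator 1 − (1+r)^(−9) = 0.129275729.
P = 21.7 / 0.129275729 ≈ 167.86.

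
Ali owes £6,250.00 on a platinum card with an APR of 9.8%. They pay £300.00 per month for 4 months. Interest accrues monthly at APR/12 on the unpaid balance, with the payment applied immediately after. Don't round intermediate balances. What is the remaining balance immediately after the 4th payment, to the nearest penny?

£5,241.90

Monthly rate r = 9.8%/12 = 0.816667% = 0.00816667.
Each month: B ← B·(1+r) − £300.00.
Month 1: interest £51.04; balance after payment £6,001.04.
Month 2: interest £49.01; balance after payment £5,750.05.
Month 3: interest £46.96; balance after payment £5,497.01.
Month 4: interest £44.89; balance after payment £5,241.90.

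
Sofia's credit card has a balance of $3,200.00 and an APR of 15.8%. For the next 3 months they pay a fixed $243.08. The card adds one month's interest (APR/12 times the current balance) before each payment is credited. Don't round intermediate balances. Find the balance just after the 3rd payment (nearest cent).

$2,589.19

Monthly rate r = 15.8%/12 = 1.31667% = 0.0131667.
Each month: B ← B·(1+r) − $243.08.
Month 1: interest $42.13; balance after payment $2,999.05.
Month 2: interest $39.49; balance after payment $2,795.46.
Month 3: interest $36.81; balance after payment $2,589.19.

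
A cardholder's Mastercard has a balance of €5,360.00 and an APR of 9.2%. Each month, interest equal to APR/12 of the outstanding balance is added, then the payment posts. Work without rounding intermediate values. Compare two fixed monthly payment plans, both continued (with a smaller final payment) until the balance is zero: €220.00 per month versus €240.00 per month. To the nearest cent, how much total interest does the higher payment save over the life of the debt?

Monthly rate r = 9.2%/12 = 0.766667% = 0.00766667.
At €220.00/mo: n = ⌈−ln(1 − rB₀/P)/ln(1+r)⌉ = 28 payments (last €15.98); total interest = total paid − €5,360.00 = €595.98.
At €240.00/mo: 25 payments (last €141.79); total interest €541.79.
Interest saved = €595.98 − €541.79 = €54.19.

€54.19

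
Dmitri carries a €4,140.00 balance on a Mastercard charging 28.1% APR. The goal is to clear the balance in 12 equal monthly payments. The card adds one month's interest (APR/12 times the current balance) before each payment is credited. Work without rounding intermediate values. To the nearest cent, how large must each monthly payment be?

Monthly rate r = 28.1%/12 = 2.34167% = 0.0234167.
Level-payment amortization: P = B₀·r / (1 − (1+r)^(−n)) = 4140.00·0.0234167 / (1 − 1.02342^(−12)).
Denominator 1 − (1+r)^(−12) = 0.242521734.
P = 96.945 / 0.242521734 ≈ 399.74.

€399.74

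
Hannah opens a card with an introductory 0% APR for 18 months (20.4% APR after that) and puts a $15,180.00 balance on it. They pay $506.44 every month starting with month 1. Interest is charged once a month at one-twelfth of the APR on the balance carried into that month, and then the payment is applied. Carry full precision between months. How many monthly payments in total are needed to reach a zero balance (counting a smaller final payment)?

Promo months 1–18 at r₀ = 0%/12 = 0; months 19+ at r₁ = 20.4%/12 = 0.017.
After month 18 (no interest yet): B = $15,180.00 − 18·$506.44 = $6,064.08.
Then at r₁ with $506.44/mo: n₂ = −ln(1 − r₁·B/P)/ln(1+r₁) ≈ 13.50 → 14 more payments.

32 payments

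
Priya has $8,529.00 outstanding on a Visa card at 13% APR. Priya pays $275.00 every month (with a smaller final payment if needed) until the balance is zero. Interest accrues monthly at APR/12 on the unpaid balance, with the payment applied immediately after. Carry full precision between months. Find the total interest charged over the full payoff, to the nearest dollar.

Monthly rate r = 13%/12 = 1.08333% = 0.0108333.
Payoff takes n = ⌈−ln(1 − rB₀/P)/ln(1+r)⌉ = ⌈38.001⌉ = 39 payments; the last is $0.17.
Total paid = 38·$275.00 + $0.17 = $10,450.17.
Total interest = total paid − principal = $10,450.17 − $8,529.00 = $1,921.17.

$1,921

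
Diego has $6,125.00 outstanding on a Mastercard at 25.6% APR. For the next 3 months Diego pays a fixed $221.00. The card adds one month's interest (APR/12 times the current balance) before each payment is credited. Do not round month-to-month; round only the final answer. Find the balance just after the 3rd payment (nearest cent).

$5,848.18

Monthly rate r = 25.6%/12 = 2.13333% = 0.0213333.
Each month: B ← B·(1+r) − $221.00.
Month 1: interest $130.67; balance after payment $6,034.67.
Month 2: interest $128.74; balance after payment $5,942.41.
Month 3: interest $126.77; balance after payment $5,848.18.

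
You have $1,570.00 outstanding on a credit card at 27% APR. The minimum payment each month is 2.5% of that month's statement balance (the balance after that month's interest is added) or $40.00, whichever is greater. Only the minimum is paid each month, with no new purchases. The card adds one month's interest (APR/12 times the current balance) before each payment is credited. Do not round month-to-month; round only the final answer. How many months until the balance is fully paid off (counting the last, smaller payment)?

Monthly rate r = 27%/12 = 2.25% = 0.0225.
While 2.5% of the post-interest balance exceeds $40.00, each month B ← (B·(1+r))·(1 − 0.025), i.e. B shrinks by the factor (1+r)·0.975 = 0.99694.
This holds for months 1–2. Entering month 3 the balance is $1,560.40; 2.5% of the post-interest balance is now below $40.00, so the flat $40.00 minimum applies from here.
From month 3 a fixed $40.00 at rate r clears $1,560.40 in 95 more payments. Total: 2 + 95 = 97 months.

97 months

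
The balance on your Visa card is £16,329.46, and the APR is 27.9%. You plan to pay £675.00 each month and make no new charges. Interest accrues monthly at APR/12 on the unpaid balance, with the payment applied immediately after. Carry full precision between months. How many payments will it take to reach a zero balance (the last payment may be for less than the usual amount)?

Monthly rate r = 27.9%/12 = 2.325% = 0.02325.
Recurrence: B ← B·(1+r) − £675.00.
Month 1: interest £379.66; balance after payment £16,034.12.
Month 2: interest £372.79; balance after payment £15,731.91.
Closed form: n = −ln(1 − rB₀/P)/ln(1+r) = −ln(0.43754)/ln(1.02325) ≈ 35.964, so the balance reaches zero during payment 36.

36 months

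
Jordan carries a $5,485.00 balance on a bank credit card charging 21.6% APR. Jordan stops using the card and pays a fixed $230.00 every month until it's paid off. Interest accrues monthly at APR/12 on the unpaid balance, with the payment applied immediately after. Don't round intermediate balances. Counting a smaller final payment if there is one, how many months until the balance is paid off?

32 payments

Monthly rate r = 21.6%/12 = 1.8% = 0.018.
Recurrence: B ← B·(1+r) − $230.00.
Month 1: interest $98.73; balance after payment $5,353.73.
Month 2: interest $96.37; balance after payment $5,220.10.
Closed form: n = −ln(1 − rB₀/P)/ln(1+r) = −ln(0.57074)/ln(1.018) ≈ 31.436, so the balance reaches zero during payment 32.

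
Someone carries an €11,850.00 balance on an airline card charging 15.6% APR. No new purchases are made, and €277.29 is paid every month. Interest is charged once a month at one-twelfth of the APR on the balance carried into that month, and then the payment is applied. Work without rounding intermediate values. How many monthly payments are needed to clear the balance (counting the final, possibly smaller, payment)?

63 payments

Monthly rate r = 15.6%/12 = 1.3% = 0.013.
Recurrence: B ← B·(1+r) − €277.29.
Month 1: interest €154.05; balance after payment €11,726.76.
Month 2: interest €152.45; balance after payment €11,601.92.
Closed form: n = −ln(1 − rB₀/P)/ln(1+r) = −ln(0.44444)/ln(1.013) ≈ 62.784, so the balance reaches zero during payment 63.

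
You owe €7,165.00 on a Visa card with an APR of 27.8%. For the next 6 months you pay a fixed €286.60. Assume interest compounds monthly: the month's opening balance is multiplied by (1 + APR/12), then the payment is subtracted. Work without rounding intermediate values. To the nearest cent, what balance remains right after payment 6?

Monthly rate r = 27.8%/12 = 2.31667% = 0.0231667.
Each month: B ← B·(1+r) − €286.60.
Month 1: interest €165.99; balance after payment €7,044.39.
Month 2: interest €163.20; balance after payment €6,920.98.
Month 3: interest €160.34; balance after payment €6,794.72.
Month 4: interest €157.41; balance after payment €6,665.53.
Month 5: interest €154.42; balance after payment €6,533.35.
Month 6: interest €151.36; balance after payment €6,398.11.

€6,398.11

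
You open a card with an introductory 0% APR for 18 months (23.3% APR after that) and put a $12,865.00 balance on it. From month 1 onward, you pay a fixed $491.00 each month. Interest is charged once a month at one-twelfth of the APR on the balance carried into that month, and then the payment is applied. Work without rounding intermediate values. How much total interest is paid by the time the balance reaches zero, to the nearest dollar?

$402

Promo months 1–18 at r₀ = 0%/12 = 0; months 19+ at r₁ = 23.3%/12 = 0.0194167.
After month 18 (no interest yet): B = $12,865.00 − 18·$491.00 = $4,027.00.
Then at r₁ with $491.00/mo: n₂ = −ln(1 − r₁·B/P)/ln(1+r₁) ≈ 9.02 → 10 more payments.
Total paid = 27·$491.00 + $9.89 = $13,266.89; interest = $13,266.89 − $12,865.00 = $401.89.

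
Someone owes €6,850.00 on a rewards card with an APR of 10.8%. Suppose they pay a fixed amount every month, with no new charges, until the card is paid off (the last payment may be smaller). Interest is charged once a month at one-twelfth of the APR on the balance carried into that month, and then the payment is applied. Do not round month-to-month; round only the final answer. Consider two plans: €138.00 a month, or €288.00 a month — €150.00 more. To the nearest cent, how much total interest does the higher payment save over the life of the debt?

Monthly rate r = 10.8%/12 = 0.9% = 0.009.
At €138.00/mo: n = ⌈−ln(1 − rB₀/P)/ln(1+r)⌉ = 67 payments (last €9.01); total interest = total paid − €6,850.00 = €2,267.01.
At €288.00/mo: 27 payments (last €254.86); total interest €892.86.
Interest saved = €2,267.01 − €892.86 = €1,374.15.

€1,374.15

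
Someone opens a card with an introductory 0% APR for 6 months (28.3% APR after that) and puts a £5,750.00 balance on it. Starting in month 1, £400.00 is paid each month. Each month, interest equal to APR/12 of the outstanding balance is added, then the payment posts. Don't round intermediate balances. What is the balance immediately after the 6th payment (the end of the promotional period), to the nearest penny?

Promo months 1–6 at r₀ = 0%/12 = 0; months 7+ at r₁ = 28.3%/12 = 0.0235833.
After month 6 (no interest yet): B = £5,750.00 − 6·£400.00 = £3,350.00.

£3,350.00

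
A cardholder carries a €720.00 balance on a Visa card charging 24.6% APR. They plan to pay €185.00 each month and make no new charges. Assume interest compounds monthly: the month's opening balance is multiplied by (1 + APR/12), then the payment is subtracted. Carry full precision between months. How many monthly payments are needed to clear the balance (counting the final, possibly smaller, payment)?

Monthly rate r = 24.6%/12 = 2.05% = 0.0205.
Recurrence: B ← B·(1+r) − €185.00.
Month 1: interest €14.76; balance after payment €549.76.
Month 2: interest €11.27; balance after payment €376.03.
Month 3: interest €7.71; balance after payment €198.74.
Month 4: interest €4.07; balance after payment €17.81.
Month 5: interest €0.37; balance after payment €0.00.

5 months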